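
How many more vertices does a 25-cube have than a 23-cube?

The 25-cube has 2^25 = 33554432 vertices. The 23-cube has 2^23 = 8388608 vertices. Difference: 33554432 - 8388608 = 25165824.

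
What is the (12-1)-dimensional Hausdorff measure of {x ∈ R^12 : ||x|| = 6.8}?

The surface area of an n-ball is 2π^(n/2) r^(n-1) / Γ(n/2). For n=12, r=6.8: 2.30328e+10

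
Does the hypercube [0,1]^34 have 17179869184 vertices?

True. The 34-cube has 2^34 = 17179869184 vertices.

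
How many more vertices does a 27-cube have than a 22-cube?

The 27-cube has 2^27 = 134217728 vertices. The 22-cube has 2^22 = 4194304 vertices. Difference: 134217728 - 4194304 = 130023424.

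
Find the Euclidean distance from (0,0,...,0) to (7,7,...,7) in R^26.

Diagonal = √26 · 7 ≈ 35.6931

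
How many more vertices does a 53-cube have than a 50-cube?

The 53-cube has 2^53 = 9007199254740992 vertices. The 50-cube has 2^50 = 1125899906842624 vertices. Difference: 9007199254740992 - 1125899906842624 = 7881299347898368.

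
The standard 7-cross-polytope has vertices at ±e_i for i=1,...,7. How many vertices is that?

Number of vertices = 2n = 14.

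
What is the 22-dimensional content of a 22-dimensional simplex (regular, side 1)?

V_22 = √(23) · 1^22 / (22! · 2^(22/2)) ≈ 2.08337e-24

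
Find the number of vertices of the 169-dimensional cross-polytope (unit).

The vertices are ±e_1, ..., ±e_169, so there are 2·169 = 338.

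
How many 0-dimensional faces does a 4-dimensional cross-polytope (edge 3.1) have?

f_0(4-orthoplex) = 2^1 · (4 choose 1) = 8.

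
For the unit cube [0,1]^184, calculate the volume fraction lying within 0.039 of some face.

1 - (1 - 2·0.039)^184 = 1 - 0.922^184 ≈ 0.999999676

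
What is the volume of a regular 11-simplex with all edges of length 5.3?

Volume = 5.3^11 · √(12/2^11) / 11! ≈ 0.177748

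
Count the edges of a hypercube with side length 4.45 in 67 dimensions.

Number of 1-faces = C(67,1)·2^(67-1) = 67·73786976294838206464 = 4943727411754159833088.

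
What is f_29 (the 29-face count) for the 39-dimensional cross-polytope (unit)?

Number of 29-faces = 2^(29+1) · C(39,29+1) = 1073741824 · 211915132 = 227542140366880768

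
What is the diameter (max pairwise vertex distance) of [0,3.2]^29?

||(3.2,3.2,...,3.2)|| = √(29)·3.2 ≈ 17.2325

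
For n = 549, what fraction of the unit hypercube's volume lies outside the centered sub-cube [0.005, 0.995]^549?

The inner cube has side 1-2·0.005 = 0.99 and volume (0.99)^549 ≈ 0.004015, so the shell holds 0.995985 of the volume.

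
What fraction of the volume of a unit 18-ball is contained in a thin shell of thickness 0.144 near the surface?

V(inner)/V(outer) = ((1-0.144)/1)^18 ≈ 0.06089, so the shell fraction is 0.939113.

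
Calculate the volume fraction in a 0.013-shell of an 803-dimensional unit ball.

V(inner)/V(outer) = ((1-0.013)/1)^803 ≈ 2.733e-05, so the shell fraction is 0.999973.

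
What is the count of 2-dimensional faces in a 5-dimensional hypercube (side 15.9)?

Choose 2 of 5 axes to span the face (C(5,2) = 10 ways), then fix each of the remaining 3 coordinates at one of its two extreme values (2^3 = 8 ways): 10·8 = 80.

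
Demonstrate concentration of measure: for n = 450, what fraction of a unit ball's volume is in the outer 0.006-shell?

1 - (1-0.006)^450 ≈ 0.933339 ≈ 93.33%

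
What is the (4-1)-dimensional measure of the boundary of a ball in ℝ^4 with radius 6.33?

S = n·V_n(r)/r = 4·V_4(6.33)/6.33 (volume-to-surface relation), giving 5006.58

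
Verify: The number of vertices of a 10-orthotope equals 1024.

True. The 10-cube has 2^10 = 1024 vertices.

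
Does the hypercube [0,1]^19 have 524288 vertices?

True. The 19-cube has 2^19 = 524288 vertices.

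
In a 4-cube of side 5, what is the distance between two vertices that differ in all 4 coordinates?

||(5,5,...,5)|| = √(4)·5 = 10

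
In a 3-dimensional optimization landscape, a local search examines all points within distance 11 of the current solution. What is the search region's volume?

V_3(11) = π^(3/2) · (11)^3 / Γ(3/2 + 1) = 5324·π/3 ≈ 5575.28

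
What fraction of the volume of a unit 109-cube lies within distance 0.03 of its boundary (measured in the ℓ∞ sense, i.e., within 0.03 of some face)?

1 - (1 - 2·0.03)^109 = 1 - 0.94^109 ≈ 0.998823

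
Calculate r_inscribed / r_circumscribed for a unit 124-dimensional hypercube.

Ratio = (s/2)/(s√124/2) = 124^(-1/2) ≈ 0.0898027.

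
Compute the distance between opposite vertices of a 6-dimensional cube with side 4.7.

||(4.7,4.7,...,4.7)|| = √(6)·4.7 ≈ 11.5126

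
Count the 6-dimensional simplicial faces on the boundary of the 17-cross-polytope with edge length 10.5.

An n-cross-polytope has 2^(k+1)·C(n,k+1) k-faces. Here 2^7·C(17,7) = 128·19448 = 2489344.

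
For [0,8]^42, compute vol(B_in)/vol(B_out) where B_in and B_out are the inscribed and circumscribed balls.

V_in/V_out = n^(-n/2) = 42^(-42/2) ≈ 8.1614e-35.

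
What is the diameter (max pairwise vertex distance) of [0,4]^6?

||(4,4,...,4)|| = √(6)·4 ≈ 9.79796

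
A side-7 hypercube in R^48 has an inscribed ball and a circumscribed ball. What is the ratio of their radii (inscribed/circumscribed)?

For an n-cube of any side s, the inradius is s/2 and the circumradius is s√n/2, so the ratio is 1/√48 ≈ 0.144338.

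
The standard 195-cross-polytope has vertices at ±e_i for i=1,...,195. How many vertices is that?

The 195-dimensional cross-polytope has 2n = 2·195 = 390 vertices.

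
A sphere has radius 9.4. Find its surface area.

|∂B_3(9.4)| = 4πr² = 4π·(9.4)² ≈ 1110.36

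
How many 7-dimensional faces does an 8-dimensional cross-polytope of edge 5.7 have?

f_7(8-orthoplex) = 2^8 · (8 choose 8) = 256.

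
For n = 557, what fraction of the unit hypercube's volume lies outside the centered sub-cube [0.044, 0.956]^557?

1 - (1 - 2·0.044)^557 = 1 - 0.912^557 ≈ 1 - 5.213e-23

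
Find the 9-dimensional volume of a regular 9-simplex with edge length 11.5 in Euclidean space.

Volume = 11.5^9 · √(10/2^9) / 9! ≈ 1354.82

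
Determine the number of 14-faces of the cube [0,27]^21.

Number of 14-faces = C(21,14) · 2^(21-14) = 116280 · 128 = 14883840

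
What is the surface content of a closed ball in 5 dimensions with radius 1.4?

|∂B_5(1.4)| ≈ 101.107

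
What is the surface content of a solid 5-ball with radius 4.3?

S_5(4.3) = 2·π^(5/2)·(4.3)^4 / Γ(5/2) ≈ 8997.92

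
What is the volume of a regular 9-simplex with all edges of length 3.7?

V_9 = √(10) · 3.7^9 / (9! · 2^(9/2)) ≈ 0.0500515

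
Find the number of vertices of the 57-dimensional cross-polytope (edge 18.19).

An n-cross-polytope has 2n vertices; here n = 57, giving 114.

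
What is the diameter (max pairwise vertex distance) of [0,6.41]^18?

d = √(6.41² + 6.41² + ... + 6.41²) [18 terms] = √(18·6.41²) = 6.41√18 ≈ 27.1953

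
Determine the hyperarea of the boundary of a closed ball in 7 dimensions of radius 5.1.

|∂B_7(5.1)| ≈ 581968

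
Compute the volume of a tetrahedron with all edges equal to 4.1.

Volume = (√2/12) · 4.1³ = 8.12242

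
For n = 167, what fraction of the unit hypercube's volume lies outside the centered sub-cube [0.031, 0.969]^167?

The inner cube has side 1-2·0.031 = 0.938 and volume (0.938)^167 ≈ 2.28e-05, so the shell holds 0.999977 of the volume.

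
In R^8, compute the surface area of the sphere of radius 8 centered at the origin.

S = n·V_n(r)/r = 8·V_8(8)/8 (volume-to-surface relation), giving 2097152·π^4/3 ≈ 6.80939e+07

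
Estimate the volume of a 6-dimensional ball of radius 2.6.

Volume = π^{6/2}·(2.6)^6/Γ(4) ≈ 1596.39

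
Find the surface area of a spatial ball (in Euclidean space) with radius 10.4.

The surface area of an n-ball is 2π^(n/2) r^(n-1) / Γ(n/2). For n=3, r=10.4: 4πr² = 4π·(10.4)² ≈ 1359.18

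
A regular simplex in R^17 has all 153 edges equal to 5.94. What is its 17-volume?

V = (5.94^17 / 17!) · √((17+1) / 2^17) ≈ 0.000470091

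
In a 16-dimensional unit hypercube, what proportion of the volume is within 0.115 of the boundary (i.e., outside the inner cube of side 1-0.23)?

Shell fraction = 1 - (1-0.23)^16 ≈ 0.98473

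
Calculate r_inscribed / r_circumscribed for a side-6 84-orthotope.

For an n-cube of any side s, the inradius is s/2 and the circumradius is s√n/2, so the ratio is 1/√84 ≈ 0.109109.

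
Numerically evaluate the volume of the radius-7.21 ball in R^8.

Volume = π^{8/2}·(7.21)^8/Γ(5) ≈ 2.96395e+07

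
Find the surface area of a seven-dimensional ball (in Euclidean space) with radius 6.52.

|∂B_7(6.52)| ≈ 2.54076e+06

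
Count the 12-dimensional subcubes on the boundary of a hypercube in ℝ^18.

Number of 12-faces = C(18,12) · 2^(18-12) = 18564 · 64 = 1188096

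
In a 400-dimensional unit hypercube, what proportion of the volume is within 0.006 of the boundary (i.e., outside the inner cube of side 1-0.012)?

The inner cube has side 1-2·0.006 = 0.988 and volume (0.988)^400 ≈ 0.007994, so the shell holds 0.992006 of the volume.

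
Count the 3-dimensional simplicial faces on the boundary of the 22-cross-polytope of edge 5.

Number of 3-faces = 2^(3+1) · C(22,3+1) = 16 · 7315 = 117040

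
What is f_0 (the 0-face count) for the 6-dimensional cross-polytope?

Number of 0-faces = 2^(0+1) · C(6,0+1) = 2 · 6 = 12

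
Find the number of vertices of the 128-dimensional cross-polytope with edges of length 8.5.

The vertices are ±e_1, ..., ±e_128, so there are 2·128 = 256.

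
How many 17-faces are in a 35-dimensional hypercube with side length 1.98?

Choose 17 of 35 axes to span the face (C(35,17) = 4537567650 ways), then fix each of the remaining 18 coordinates at one of its two extreme values (2^18 = 262144 ways): 4537567650·262144 = 1189496134041600.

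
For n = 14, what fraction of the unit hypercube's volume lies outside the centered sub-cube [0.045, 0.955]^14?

1 - (1 - 2·0.045)^14 = 1 - 0.91^14 ≈ 0.732958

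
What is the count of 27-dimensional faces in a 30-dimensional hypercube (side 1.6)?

An n-cube has C(n,k)·2^(n-k) k-faces. Here C(30,27)·2^3 = 4060·8 = 32480.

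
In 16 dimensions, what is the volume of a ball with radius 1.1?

The n-ball volume is π^(n/2)·r^n/Γ(n/2+1). With n=16, r=1.1: V ≈ 1.08134.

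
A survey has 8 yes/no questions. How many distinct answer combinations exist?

The 8-cube has 2^8 = 256 vertices.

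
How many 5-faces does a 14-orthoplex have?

Number of 5-faces = 2^(5+1) · C(14,5+1) = 64 · 3003 = 192192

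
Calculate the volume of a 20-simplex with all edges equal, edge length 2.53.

V = (2.53^20 / 20!) · √((20+1) / 2^20) ≈ 2.12371e-13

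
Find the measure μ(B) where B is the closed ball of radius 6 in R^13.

V = 61917364224·π^6/5005 ≈ 1.18934e+10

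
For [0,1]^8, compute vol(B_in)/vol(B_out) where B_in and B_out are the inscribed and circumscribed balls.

V_in / V_out = (r_in/r_out)^8 = (1/√8)^8 = 8^(-8/2) ≈ 0.000244141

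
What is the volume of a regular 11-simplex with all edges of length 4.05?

V_11 = √(12) · 4.05^11 / (11! · 2^(11/2)) ≈ 0.00922094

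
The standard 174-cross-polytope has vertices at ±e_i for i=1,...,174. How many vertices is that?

The 174-dimensional cross-polytope has 2n = 2·174 = 348 vertices.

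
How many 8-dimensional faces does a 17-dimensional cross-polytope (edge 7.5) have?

Each 8-face is the convex hull of 9 vertices, one chosen as ±e_i from each of 9 distinct axes: 2^9·C(17,9) = 12446720.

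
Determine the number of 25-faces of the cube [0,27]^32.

f_25(32-cube) = (32 choose 25) · 2^7 = 430829568.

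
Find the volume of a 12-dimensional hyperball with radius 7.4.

The n-ball volume is π^(n/2)·r^n/Γ(n/2+1). With n=12, r=7.4: V ≈ 3.60037e+10.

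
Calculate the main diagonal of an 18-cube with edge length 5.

Diagonal = √18 · 5 ≈ 21.2132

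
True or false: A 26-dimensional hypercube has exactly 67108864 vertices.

True. The 26-cube has 2^26 = 67108864 vertices.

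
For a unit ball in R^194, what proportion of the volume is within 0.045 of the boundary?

Shell fraction = 1 - (1-0.045)^194 ≈ 0.999868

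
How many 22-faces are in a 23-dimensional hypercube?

Choose 22 of 23 axes to span the face (C(23,22) = 23 ways), then fix each of the remaining 1 coordinate at one of its two extreme values (2^1 = 2 ways): 23·2 = 46.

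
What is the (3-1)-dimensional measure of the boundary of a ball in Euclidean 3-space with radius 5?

|∂B_3(5)| = 4πr² = 4π·(5)² ≈ 314.159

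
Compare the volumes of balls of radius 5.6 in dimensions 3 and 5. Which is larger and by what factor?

V_3(5.6) ≈ 735.619, V_5(5.6) ≈ 28989.4. The 5-ball is larger by a factor of 39.41.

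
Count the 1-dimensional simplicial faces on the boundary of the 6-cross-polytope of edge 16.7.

An n-cross-polytope has 2^(k+1)·C(n,k+1) k-faces. Here 2^2·C(6,2) = 4·15 = 60.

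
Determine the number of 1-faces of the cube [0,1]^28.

Number of 1-faces = C(28,1) · 2^(28-1) = 28 · 134217728 = 3758096384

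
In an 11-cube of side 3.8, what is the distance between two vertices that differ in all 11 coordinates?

||(3.8,3.8,...,3.8)|| = √(11)·3.8 ≈ 12.6032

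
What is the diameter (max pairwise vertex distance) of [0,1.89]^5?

Diagonal = √5 · 1.89 ≈ 4.22617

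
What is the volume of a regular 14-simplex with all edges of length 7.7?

For a regular n-simplex with edge a, V = (a^n / n!)·√((n+1)/2^n). With a=7.7, n=14: V ≈ 0.893918.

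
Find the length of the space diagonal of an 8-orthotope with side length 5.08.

d = √(5.08² + 5.08² + ... + 5.08²) [8 terms] = √(8·5.08²) = 5.08√8 ≈ 14.3684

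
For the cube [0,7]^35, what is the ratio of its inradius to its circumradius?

Ratio = (s/2)/(s√35/2) = 35^(-1/2) ≈ 0.169031.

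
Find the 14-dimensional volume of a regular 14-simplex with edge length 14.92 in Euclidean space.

For a regular n-simplex with edge a, V = (a^n / n!)·√((n+1)/2^n). With a=14.92, n=14: V ≈ 9401.36.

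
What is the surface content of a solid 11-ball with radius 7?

S = n·V_n(r)/r = 11·V_11(7)/7 (volume-to-surface relation), giving 2582630848·π^5/135 ≈ 5.85434e+09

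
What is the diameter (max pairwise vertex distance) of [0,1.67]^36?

d = √(1.67² + 1.67² + ... + 1.67²) [36 terms] = √(36·1.67²) = 1.67√36 = 10.02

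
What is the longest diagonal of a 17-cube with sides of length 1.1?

d = √(1.1² + 1.1² + ... + 1.1²) [17 terms] = √(17·1.1²) = 1.1√17 ≈ 4.53542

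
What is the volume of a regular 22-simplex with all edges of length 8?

For a regular n-simplex with edge a, V = (a^n / n!)·√((n+1)/2^n). With a=8, n=22: V ≈ 0.000153726.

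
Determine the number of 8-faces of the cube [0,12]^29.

An n-cube has C(n,k)·2^(n-k) k-faces. Here C(29,8)·2^21 = 4292145·2097152 = 9001280471040.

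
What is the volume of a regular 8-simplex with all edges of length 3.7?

For a regular n-simplex with edge a, V = (a^n / n!)·√((n+1)/2^n). With a=3.7, n=8: V ≈ 0.163341.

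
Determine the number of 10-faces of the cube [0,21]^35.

f_10(35-cube) = (35 choose 10) · 2^25 = 6159902359683072.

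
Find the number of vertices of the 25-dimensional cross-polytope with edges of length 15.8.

Number of vertices = 2n = 50.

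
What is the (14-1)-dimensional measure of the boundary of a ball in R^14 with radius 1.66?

|∂B_14(1.66)| ≈ 6097.5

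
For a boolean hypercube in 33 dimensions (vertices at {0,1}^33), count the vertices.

The 33-cube has 2^33 = 8589934592 vertices.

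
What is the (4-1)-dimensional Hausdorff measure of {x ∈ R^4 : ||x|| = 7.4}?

S = n·V_n(r)/r = 4·V_4(7.4)/7.4 (volume-to-surface relation), giving 7998.8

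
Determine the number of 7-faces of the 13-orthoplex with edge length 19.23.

Number of 7-faces = 2^(7+1) · C(13,7+1) = 256 · 1287 = 329472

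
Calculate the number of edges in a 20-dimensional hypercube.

Each of the 2^20 = 1048576 vertices has degree 20; total edges = 20·2^20/2 = 10485760.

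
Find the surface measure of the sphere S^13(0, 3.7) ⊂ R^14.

S = n·V_n(r)/r = 14·V_14(3.7)/3.7 (volume-to-surface relation), giving 2.04347e+08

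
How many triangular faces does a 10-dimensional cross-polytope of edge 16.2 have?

Each 2-face is the convex hull of 3 vertices, one chosen as ±e_i from each of 3 distinct axes: 2^3·C(10,3) = 960.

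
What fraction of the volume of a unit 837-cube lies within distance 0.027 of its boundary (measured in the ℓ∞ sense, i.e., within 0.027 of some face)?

1 - (1 - 2·0.027)^837 = 1 - 0.946^837 ≈ 1 - 6.62e-21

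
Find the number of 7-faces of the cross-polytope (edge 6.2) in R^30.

f_7(30-orthoplex) = 2^8 · (30 choose 8) = 1498348800.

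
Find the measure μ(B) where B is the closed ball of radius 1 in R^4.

V = π^2/2 ≈ 4.9348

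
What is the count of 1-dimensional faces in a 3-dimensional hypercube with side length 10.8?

f_1(3-cube) = (3 choose 1) · 2^2 = 12.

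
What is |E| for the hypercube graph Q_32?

Number of 1-faces = C(32,1)·2^(32-1) = 32·2147483648 = 68719476736.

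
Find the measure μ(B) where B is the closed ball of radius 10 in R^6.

V = 500000·π^3/3 ≈ 5.16771e+06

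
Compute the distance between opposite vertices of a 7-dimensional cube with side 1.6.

d = √(1.6² + 1.6² + ... + 1.6²) [7 terms] = √(7·1.6²) = 1.6√7 ≈ 4.2332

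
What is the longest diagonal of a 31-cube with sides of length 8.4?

Diagonal = √31 · 8.4 ≈ 46.7692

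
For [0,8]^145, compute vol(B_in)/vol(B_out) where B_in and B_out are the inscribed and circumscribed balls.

V_in / V_out = (r_in/r_out)^145 = (1/√145)^145 = 145^(-145/2) ≈ 1.99903e-157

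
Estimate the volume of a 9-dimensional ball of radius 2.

The n-ball volume is π^(n/2)·r^n/Γ(n/2+1). With n=9, r=2: V = 16384·π^4/945 ≈ 1688.84.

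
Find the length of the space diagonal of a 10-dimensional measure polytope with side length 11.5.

d = √(11.5² + 11.5² + ... + 11.5²) [10 terms] = √(10·11.5²) = 11.5√10 ≈ 36.3662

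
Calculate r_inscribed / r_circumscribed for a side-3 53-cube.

For an n-cube of any side s, the inradius is s/2 and the circumradius is s√n/2, so the ratio is 1/√53 ≈ 0.137361.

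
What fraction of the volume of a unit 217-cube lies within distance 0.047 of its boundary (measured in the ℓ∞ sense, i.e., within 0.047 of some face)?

1 - (1 - 2·0.047)^217 = 1 - 0.906^217 ≈ 1 - 4.975e-10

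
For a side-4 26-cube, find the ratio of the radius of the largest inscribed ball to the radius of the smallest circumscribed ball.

r_in = 4/2 (half the side); r_out = 4√26/2 (half the diagonal). Ratio = 1/√26 ≈ 0.196116.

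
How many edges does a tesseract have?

Each of the 2^4 = 16 vertices has degree 4; total edges = 4·2^4/2 = 32.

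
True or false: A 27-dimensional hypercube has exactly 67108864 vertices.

False. The 27-cube has 2^27 = 134217728 vertices.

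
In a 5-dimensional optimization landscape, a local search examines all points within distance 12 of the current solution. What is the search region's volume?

V_5(12) = π^(5/2) · (12)^5 / Γ(5/2 + 1) = 663552·π^2/5 ≈ 1.3098e+06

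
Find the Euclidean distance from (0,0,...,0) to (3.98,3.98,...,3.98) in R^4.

The space diagonal of an n-cube of side s is s√n. Here 3.98·√4 = 7.96.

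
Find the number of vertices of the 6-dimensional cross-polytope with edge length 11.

An n-cross-polytope has 2n vertices; here n = 6, giving 12.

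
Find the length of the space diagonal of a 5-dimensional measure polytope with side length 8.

Diagonal = √5 · 8 ≈ 17.8885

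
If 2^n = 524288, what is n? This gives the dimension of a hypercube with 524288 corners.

The n-cube has 2^n vertices, and 524288 = 2^19, so n = 19.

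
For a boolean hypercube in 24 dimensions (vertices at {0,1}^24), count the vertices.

Number of vertices = 2^24 = 16777216.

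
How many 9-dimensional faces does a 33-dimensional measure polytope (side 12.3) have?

Choose 9 of 33 axes to span the face (C(33,9) = 38567100 ways), then fix each of the remaining 24 coordinates at one of its two extreme values (2^24 = 16777216 ways): 38567100·16777216 = 647048567193600.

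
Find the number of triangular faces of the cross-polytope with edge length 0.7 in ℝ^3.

Number of 2-faces = 2^(2+1) · C(3,2+1) = 8 · 1 = 8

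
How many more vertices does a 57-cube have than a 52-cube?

The 57-cube has 2^57 = 144115188075855872 vertices. The 52-cube has 2^52 = 4503599627370496 vertices. Difference: 144115188075855872 - 4503599627370496 = 139611588448485376.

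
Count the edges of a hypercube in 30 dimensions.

The 30-cube has n·2^(n-1) = 30·2^29 = 30·536870912 = 16106127360 edges.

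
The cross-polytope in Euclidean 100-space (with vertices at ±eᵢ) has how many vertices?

An n-cross-polytope has 2n vertices; here n = 100, giving 200.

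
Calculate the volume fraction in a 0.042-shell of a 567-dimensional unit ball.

V(inner)/V(outer) = ((1-0.042)/1)^567 ≈ 2.718e-11, so the shell fraction is 1 - 2.718e-11.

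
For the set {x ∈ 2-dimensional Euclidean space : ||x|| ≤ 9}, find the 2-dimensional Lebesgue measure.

V = 81·π ≈ 254.469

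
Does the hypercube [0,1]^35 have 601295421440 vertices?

False. The 35-cube has 2^35 = 34359738368 vertices.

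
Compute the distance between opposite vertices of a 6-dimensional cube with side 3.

||(3,3,...,3)|| = √(6)·3 ≈ 7.34847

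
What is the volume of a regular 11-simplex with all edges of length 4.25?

For a regular n-simplex with edge a, V = (a^n / n!)·√((n+1)/2^n). With a=4.25, n=11: V ≈ 0.0156692.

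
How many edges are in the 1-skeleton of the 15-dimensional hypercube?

Each of the 2^15 = 32768 vertices has degree 15; total edges = 15·2^15/2 = 245760.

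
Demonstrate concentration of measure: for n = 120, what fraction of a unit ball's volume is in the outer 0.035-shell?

1 - (1-0.035)^120 ≈ 0.986092 ≈ 98.61%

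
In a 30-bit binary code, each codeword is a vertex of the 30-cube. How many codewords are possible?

Number of vertices = 2^30 = 1073741824.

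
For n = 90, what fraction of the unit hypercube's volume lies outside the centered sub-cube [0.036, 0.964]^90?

Shell fraction = 1 - (1-0.072)^90 ≈ 0.9988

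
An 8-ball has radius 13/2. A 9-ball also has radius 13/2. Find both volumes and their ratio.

V_8(6.5) ≈ 1.29329e+07. V_9(6.5) ≈ 6.83184e+07. Ratio V_8/V_9 ≈ 0.1893.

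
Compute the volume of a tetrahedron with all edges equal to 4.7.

Volume = (√2/12) · 4.7³ = 12.2357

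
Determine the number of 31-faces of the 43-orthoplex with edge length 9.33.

Each 31-face is the convex hull of 32 vertices, one chosen as ±e_i from each of 32 distinct axes: 2^32·C(43,32) = 24704670565404770304.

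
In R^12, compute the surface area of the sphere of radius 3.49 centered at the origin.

S_12(3.49) = 2·π^(12/2)·(3.49)^11 / Γ(12/2) ≈ 1.49909e+07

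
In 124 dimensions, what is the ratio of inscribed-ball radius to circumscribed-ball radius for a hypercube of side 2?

For an n-cube of any side s, the inradius is s/2 and the circumradius is s√n/2, so the ratio is 1/√124 ≈ 0.0898027.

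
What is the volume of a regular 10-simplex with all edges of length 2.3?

For a regular n-simplex with edge a, V = (a^n / n!)·√((n+1)/2^n). With a=2.3, n=10: V ≈ 0.000118321.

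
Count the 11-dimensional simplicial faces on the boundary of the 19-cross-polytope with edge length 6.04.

Each 11-face is the convex hull of 12 vertices, one chosen as ±e_i from each of 12 distinct axes: 2^12·C(19,12) = 206389248.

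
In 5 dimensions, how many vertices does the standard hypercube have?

Each vertex is a binary string of length 5, so there are 2^5 = 32.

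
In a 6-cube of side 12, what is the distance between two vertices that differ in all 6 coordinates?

Diagonal = √6 · 12 ≈ 29.3939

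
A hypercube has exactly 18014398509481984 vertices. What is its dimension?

n = log_2(18014398509481984) = 54.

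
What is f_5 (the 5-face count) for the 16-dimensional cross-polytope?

An n-cross-polytope has 2^(k+1)·C(n,k+1) k-faces. Here 2^6·C(16,6) = 64·8008 = 512512.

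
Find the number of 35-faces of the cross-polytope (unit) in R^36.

An n-cross-polytope has 2^(k+1)·C(n,k+1) k-faces. Here 2^36·C(36,36) = 68719476736·1 = 68719476736.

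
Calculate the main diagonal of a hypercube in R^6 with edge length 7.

||(7,7,...,7)|| = √(6)·7 ≈ 17.1464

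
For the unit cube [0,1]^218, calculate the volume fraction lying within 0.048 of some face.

1 - (1 - 2·0.048)^218 = 1 - 0.904^218 ≈ 1 - 2.784e-10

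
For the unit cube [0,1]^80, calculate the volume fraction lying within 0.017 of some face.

1 - (1 - 2·0.017)^80 = 1 - 0.966^80 ≈ 0.93717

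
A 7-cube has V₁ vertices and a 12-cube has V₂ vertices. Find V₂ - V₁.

V₁ = 2^7 = 128. V₂ = 2^12 = 4096. V₂ - V₁ = 3968.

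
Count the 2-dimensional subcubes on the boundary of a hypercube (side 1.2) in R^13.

Choose 2 of 13 axes to span the face (C(13,2) = 78 ways), then fix each of the remaining 11 coordinates at one of its two extreme values (2^11 = 2048 ways): 78·2048 = 159744.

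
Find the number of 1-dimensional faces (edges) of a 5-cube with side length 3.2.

An n-cube has n·2^(n-1) edges. With n = 5: 5·16 = 80.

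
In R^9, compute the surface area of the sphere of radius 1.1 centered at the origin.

S_9(1.1) = 2·π^(9/2)·(1.1)^8 / Γ(9/2) ≈ 63.6358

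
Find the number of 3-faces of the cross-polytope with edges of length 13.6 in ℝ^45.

Each 3-face is the convex hull of 4 vertices, one chosen as ±e_i from each of 4 distinct axes: 2^4·C(45,4) = 2383920.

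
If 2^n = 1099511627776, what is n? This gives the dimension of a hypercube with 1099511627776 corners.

Since 2^n = 1099511627776, we have n = 40.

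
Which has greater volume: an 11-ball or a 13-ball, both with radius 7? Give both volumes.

V_11(7) ≈ 3.72549e+09. V_13(7) ≈ 8.82299e+10. The 13-ball is larger.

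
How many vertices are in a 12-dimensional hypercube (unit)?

f_0(12-cube) = (12 choose 0) · 2^12 = 4096.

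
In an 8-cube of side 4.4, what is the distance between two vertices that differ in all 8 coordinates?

Diagonal = √8 · 4.4 ≈ 12.4451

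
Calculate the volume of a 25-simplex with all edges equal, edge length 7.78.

For a regular n-simplex with edge a, V = (a^n / n!)·√((n+1)/2^n). With a=7.78, n=25: V ≈ 1.06772e-06.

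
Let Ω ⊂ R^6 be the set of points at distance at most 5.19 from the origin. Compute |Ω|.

Volume = π^{6/2}·(5.19)^6/Γ(4) ≈ 100996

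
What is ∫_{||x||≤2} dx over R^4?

V_4(2) = π^(4/2) · (2)^4 / Γ(4/2 + 1) = 8·π^2 ≈ 78.9568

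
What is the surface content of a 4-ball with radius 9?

S = n·V_n(r)/r = 4·V_4(9)/9 (volume-to-surface relation), giving 1458·π^2 ≈ 14389.9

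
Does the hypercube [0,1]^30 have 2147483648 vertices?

False. The 30-cube has 2^30 = 1073741824 vertices.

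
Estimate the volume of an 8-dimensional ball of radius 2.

V_8(2) = π^(8/2) · (2)^8 / Γ(8/2 + 1) = 32·π^4/3 ≈ 1039.03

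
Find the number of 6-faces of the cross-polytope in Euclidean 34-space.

An n-cross-polytope has 2^(k+1)·C(n,k+1) k-faces. Here 2^7·C(34,7) = 128·5379616 = 688590848.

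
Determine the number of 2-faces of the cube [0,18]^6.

Choose 2 of 6 axes to span the face (C(6,2) = 15 ways), then fix each of the remaining 4 coordinates at one of its two extreme values (2^4 = 16 ways): 15·16 = 240.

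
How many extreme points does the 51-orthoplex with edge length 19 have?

The vertices are ±e_1, ..., ±e_51, so there are 2·51 = 102.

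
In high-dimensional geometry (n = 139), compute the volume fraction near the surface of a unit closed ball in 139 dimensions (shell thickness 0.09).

1 - (1-0.09)^139 ≈ 0.9999979735 ≈ 99.999797%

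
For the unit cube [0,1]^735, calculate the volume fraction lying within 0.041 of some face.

Shell fraction = 1 - (1-0.082)^735 ≈ 1 - 4.891e-28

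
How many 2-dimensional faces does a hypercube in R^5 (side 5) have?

f_2(5-cube) = (5 choose 2) · 2^3 = 80.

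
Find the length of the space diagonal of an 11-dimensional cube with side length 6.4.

The space diagonal of an n-cube of side s is s√n. Here 6.4·√11 ≈ 21.2264.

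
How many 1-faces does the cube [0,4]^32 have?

Each of the 2^32 = 4294967296 vertices has degree 32; total edges = 32·2^32/2 = 68719476736.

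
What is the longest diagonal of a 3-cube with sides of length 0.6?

Diagonal = √3 · 0.6 ≈ 1.03923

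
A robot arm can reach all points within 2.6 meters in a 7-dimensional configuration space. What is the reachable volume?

V_7(2.6) = π^(7/2) · (2.6)^7 / Γ(7/2 + 1) ≈ 3794.84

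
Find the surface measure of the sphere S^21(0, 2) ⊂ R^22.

S_22(2) = 2·π^(22/2)·(2)^21 / Γ(22/2) = 16384·π^11/14175 ≈ 340052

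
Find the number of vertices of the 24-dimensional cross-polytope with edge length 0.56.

The 24-dimensional cross-polytope has 2n = 2·24 = 48 vertices.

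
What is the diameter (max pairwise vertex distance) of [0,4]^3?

d = √(4² + 4² + ... + 4²) [3 terms] = √(3·4²) = 4√3 ≈ 6.9282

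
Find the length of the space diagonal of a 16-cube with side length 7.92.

Diagonal = √16 · 7.92 = 31.68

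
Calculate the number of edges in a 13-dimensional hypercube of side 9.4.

Each of the 2^13 = 8192 vertices has degree 13; total edges = 13·2^13/2 = 53248.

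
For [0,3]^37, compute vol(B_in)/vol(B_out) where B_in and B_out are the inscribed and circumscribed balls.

The radii are 3/2 and 3√37/2, so the volume ratio is (1/√37)^37 = 37^{-37/2} ≈ 9.73348e-30.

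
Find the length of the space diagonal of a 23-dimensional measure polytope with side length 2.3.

Diagonal = √23 · 2.3 ≈ 11.0304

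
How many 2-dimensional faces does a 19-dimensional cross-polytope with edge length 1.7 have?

f_2(19-orthoplex) = 2^3 · (19 choose 3) = 7752.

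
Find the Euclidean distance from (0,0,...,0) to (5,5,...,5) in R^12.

Diagonal = √12 · 5 ≈ 17.3205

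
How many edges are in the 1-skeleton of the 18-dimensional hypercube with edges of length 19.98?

An n-cube has n·2^(n-1) edges. With n = 18: 18·131072 = 2359296.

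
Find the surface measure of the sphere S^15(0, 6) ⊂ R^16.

The surface area of an n-ball is 2π^(n/2) r^(n-1) / Γ(n/2). For n=16, r=6: 6530347008·π^8/35 ≈ 1.77038e+12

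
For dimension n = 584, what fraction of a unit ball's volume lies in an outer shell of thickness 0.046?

1 - (1-0.046)^584 ≈ 1 - 1.138e-12 ≈ (100 - 1.14e-10)%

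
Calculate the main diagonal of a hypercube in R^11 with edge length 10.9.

d = √(10.9² + 10.9² + ... + 10.9²) [11 terms] = √(11·10.9²) = 10.9√11 ≈ 36.1512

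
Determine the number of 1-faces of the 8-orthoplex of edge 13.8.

An n-cross-polytope has 2^(k+1)·C(n,k+1) k-faces. Here 2^2·C(8,2) = 4·28 = 112.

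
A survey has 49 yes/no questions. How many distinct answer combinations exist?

Each vertex is a binary string of length 49, so there are 2^49 = 562949953421312.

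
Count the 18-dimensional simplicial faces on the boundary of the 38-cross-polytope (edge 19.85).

An n-cross-polytope has 2^(k+1)·C(n,k+1) k-faces. Here 2^19·C(38,19) = 524288·35345263800 = 18531097667174400.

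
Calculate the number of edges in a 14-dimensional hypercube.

An n-cube has n·2^(n-1) edges. With n = 14: 14·8192 = 114688.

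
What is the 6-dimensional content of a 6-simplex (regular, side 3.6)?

V = (3.6^6 / 6!) · √((6+1) / 2^6) ≈ 0.999865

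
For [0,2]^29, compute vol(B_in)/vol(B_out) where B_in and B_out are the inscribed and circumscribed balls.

Volume scales as r^n, and r_in/r_out = 1/√29, giving (1/√29)^29 ≈ 6.24064e-22.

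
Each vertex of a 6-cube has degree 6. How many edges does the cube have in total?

Number of 1-faces = C(6,1)·2^(6-1) = 6·32 = 192.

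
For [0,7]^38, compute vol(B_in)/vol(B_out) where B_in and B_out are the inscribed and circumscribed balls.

Volume scales as r^n, and r_in/r_out = 1/√38, giving (1/√38)^38 ≈ 9.64077e-31.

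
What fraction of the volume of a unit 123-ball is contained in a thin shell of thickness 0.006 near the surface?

1 - (1-0.006)^123 ≈ 0.522992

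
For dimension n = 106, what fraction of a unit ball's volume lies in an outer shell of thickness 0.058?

1 - (1-0.058)^106 ≈ 0.998224 ≈ 99.82%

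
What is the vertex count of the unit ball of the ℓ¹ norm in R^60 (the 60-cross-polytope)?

The 60-dimensional cross-polytope has 2n = 2·60 = 120 vertices.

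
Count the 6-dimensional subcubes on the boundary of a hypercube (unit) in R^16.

Choose 6 of 16 axes to span the face (C(16,6) = 8008 ways), then fix each of the remaining 10 coordinates at one of its two extreme values (2^10 = 1024 ways): 8008·1024 = 8200192.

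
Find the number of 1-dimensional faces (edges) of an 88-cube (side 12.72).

The 88-cube has n·2^(n-1) = 88·2^87 = 88·154742504910672534362390528 = 13617340432139183023890366464 edges.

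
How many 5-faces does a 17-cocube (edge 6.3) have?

Each 5-face is the convex hull of 6 vertices, one chosen as ±e_i from each of 6 distinct axes: 2^6·C(17,6) = 792064.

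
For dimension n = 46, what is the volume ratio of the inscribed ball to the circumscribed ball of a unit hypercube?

V_in/V_out = n^(-n/2) = 46^(-46/2) ≈ 5.70913e-39.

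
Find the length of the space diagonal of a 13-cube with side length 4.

d = √(4² + 4² + ... + 4²) [13 terms] = √(13·4²) = 4√13 ≈ 14.4222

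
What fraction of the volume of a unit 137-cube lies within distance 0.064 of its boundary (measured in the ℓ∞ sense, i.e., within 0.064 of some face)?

Shell fraction = 1 - (1-0.128)^137 ≈ 0.9999999929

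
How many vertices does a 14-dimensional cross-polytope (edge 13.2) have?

Number of vertices = 2n = 28.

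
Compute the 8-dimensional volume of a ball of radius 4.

V_8(4) = π^(8/2) · (4)^8 / Γ(8/2 + 1) = 8192·π^4/3 ≈ 265992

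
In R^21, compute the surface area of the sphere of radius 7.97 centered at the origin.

S_21(7.97) = 2·π^(21/2)·(7.97)^20 / Γ(21/2) ≈ 3.13281e+17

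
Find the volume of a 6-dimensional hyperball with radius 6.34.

V_6(6.34) = π^(6/2) · (6.34)^6 / Γ(6/2 + 1) ≈ 335609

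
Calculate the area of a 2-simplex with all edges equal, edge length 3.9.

Area = (√3/4) · 3.9² = 6.58612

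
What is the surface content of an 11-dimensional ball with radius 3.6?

|∂B_11(3.6)| ≈ 7.57744e+06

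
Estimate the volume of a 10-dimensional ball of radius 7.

The n-ball volume is π^(n/2)·r^n/Γ(n/2+1). With n=10, r=7: V = 282475249·π^5/120 ≈ 7.20358e+08.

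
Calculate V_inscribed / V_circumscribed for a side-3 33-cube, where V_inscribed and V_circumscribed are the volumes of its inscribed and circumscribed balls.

V_in / V_out = (r_in/r_out)^33 = (1/√33)^33 = 33^(-33/2) ≈ 8.80076e-26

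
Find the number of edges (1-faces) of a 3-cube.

Number of 1-faces = C(3,1) · 2^(3-1) = 3 · 4 = 12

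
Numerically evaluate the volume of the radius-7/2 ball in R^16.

Volume = π^{16/2}·(7/2)^16/Γ(9) = 4747561509943·π^8/377487360 ≈ 1.19335e+08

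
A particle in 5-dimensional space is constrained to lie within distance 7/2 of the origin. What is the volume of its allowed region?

The n-ball volume is π^(n/2)·r^n/Γ(n/2+1). With n=5, r=7/2: V = 16807·π^2/60 ≈ 2764.64.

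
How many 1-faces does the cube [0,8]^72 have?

An n-cube has n·2^(n-1) edges. With n = 72: 72·2361183241434822606848 = 170005193383307227693056.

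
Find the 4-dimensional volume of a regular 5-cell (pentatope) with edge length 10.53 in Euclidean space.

For a regular n-simplex with edge a, V = (a^n / n!)·√((n+1)/2^n). With a=10.53, n=4: V ≈ 286.37.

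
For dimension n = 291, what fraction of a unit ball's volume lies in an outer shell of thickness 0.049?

1 - (1-0.049)^291 ≈ 0.9999995528 ≈ 99.999955%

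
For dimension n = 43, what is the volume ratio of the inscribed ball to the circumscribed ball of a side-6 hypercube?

V_in / V_out = (r_in/r_out)^43 = (1/√43)^43 = 43^(-43/2) ≈ 7.59326e-36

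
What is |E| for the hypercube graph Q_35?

Number of 1-faces = C(35,1)·2^(35-1) = 35·17179869184 = 601295421440.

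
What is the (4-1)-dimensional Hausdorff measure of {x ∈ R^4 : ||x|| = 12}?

|∂B_4(12)| = 3456·π^2 ≈ 34109.4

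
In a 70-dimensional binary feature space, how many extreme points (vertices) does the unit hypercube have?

An n-cube has 2^n vertices; for n = 70 that is 2^70 = 1180591620717411303424.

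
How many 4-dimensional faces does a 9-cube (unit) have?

Number of 4-faces = C(9,4) · 2^(9-4) = 126 · 32 = 4032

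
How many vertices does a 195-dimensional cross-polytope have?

Number of vertices = 2n = 390.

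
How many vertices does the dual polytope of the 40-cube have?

An n-cross-polytope has 2n vertices; here n = 40, giving 80.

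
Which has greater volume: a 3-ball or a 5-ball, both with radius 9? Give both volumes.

V_3(9) ≈ 3053.63. V_5(9) ≈ 310821. The 5-ball is larger.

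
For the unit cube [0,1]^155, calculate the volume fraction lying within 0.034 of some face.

The inner cube has side 1-2·0.034 = 0.932 and volume (0.932)^155 ≈ 1.817e-05, so the shell holds 0.999982 of the volume.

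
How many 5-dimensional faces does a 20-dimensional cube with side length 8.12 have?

Choose 5 of 20 axes to span the face (C(20,5) = 15504 ways), then fix each of the remaining 15 coordinates at one of its two extreme values (2^15 = 32768 ways): 15504·32768 = 508035072.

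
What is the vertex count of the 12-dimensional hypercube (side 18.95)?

The 12-cube has 2^12 = 4096 vertices.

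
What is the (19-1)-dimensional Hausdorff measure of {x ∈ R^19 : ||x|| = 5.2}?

|∂B_19(5.2)| ≈ 6.84543e+12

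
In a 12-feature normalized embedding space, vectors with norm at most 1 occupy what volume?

V_12(1) = π^(12/2) · (1)^12 / Γ(12/2 + 1) = π^6/720 ≈ 1.33526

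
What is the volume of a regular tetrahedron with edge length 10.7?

Volume = (√2/12) · 10.7³ = 144.373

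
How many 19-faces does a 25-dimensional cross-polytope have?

An n-cross-polytope has 2^(k+1)·C(n,k+1) k-faces. Here 2^20·C(25,20) = 1048576·53130 = 55710842880.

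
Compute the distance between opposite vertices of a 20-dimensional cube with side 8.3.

||(8.3,8.3,...,8.3)|| = √(20)·8.3 ≈ 37.1187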